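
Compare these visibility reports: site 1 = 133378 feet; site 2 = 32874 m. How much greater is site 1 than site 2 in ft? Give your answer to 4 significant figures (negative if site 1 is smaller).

site 2: 32874 m = 107854.33 ft.
Difference: 133378.00 − 107854.33 = 25520 ft.

25520 ft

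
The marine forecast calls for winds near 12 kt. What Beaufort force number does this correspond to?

12 kt lies in the Beaufort 4 band (moderate breeze, 11–16 kt).

Beaufort force 4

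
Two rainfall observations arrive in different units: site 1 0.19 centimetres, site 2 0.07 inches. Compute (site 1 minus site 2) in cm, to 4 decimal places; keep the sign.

0.0122 cm

site 2: 0.07 in = 0.177800 cm.
Difference: 0.190000 − 0.177800 = 0.0122 cm.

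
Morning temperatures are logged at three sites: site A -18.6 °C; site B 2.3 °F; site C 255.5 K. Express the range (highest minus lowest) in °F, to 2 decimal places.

3.78 °F

site B: 2.3 °F = -16.500 °C.
site C: 255.5 K = -17.650 °C.
Spread: (-16.500) − (-18.600) = 2.100 °C = 3.78 °F.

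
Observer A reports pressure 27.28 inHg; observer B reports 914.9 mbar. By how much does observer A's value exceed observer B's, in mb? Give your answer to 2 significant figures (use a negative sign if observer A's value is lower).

observer A: 27.28 inHg = 923.807 mb.
Difference: 923.807 − 914.900 = 8.9 mb.

8.9 mb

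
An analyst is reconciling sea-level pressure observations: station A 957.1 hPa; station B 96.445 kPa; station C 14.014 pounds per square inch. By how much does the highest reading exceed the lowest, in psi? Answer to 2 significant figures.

station A: 957.1 hPa = 13.8816 psi.
station B: 96.445 kPa = 13.9882 psi.
Spread: 14.0140 − 13.8816 = 0.13 psi.

0.13 psi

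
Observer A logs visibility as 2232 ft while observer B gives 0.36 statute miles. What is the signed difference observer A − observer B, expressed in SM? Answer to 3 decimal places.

0.063 SM

observer A: 2232 ft = 0.42273 SM.
Difference: 0.42273 − 0.36000 = 0.063 SM.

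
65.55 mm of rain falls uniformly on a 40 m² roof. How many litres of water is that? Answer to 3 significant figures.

1 mm over 1 m² is 1 L, so volume = 65.55 × 40 = 2622 L ≈ 2620 L.

2620 litres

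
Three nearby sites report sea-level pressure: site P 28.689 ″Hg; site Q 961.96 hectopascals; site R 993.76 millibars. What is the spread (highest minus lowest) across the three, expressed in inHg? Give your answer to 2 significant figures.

0.94 inHg

site Q: 961.96 hPa = 28.4067 inHg.
site R: 993.76 mb = 29.3457 inHg.
Spread: 29.3457 − 28.4067 = 0.94 inHg.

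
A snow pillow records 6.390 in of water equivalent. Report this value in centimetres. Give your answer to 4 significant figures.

1 in = 2.54 cm, so 6.390 × 2.54 = 16.23 cm.

16.23 cm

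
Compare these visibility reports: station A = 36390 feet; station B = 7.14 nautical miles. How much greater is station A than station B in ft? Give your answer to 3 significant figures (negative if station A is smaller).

-6990 ft

station B: 7.14 nmi = 43383.46 ft.
Difference: 36390.00 − 43383.46 = -6990 ft.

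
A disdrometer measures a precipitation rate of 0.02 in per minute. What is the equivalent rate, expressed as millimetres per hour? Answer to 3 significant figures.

0.02 in/minute × 25.4 mm/in × 60 minute/hour = 30.5 mm/hour.

30.5 mm/hour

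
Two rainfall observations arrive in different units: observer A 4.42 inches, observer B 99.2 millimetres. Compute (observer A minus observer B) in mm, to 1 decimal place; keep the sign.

13.1 mm

observer A: 4.42 in = 112.268 mm.
Difference: 112.268 − 99.200 = 13.1 mm.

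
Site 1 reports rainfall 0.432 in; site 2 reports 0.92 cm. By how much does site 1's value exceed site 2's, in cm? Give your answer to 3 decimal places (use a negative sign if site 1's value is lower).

site 1: 0.432 in = 1.09728 cm.
Difference: 1.09728 − 0.92000 = 0.177 cm.

0.177 cm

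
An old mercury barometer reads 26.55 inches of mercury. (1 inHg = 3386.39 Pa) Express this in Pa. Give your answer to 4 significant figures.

89910 Pa

1 inHg = 3386.39 Pa, so 26.55 × 3386.39 = 89910 Pa.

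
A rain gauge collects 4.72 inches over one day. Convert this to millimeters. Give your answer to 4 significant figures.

1 in = 25.4 mm, so 4.72 × 25.4 = 119.9 mm.

119.9 mm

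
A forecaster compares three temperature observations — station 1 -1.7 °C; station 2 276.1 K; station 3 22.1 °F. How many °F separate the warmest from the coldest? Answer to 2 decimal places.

station 2: 276.1 K = 2.950 °C.
station 3: 22.1 °F = -5.500 °C.
Spread: 2.950 − (-5.500) = 8.450 °C = 15.21 °F.

15.21 °F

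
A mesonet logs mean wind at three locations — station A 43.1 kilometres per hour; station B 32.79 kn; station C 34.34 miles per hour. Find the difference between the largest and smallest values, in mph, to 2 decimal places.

station A: 43.1 km/h = 26.7811 mph.
station B: 32.79 kt = 37.7341 mph.
Spread: 37.7341 − 26.7811 = 10.95 mph.

10.95 mph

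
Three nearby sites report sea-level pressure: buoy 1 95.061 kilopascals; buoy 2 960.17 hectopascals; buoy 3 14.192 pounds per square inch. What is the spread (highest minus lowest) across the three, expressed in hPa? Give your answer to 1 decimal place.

buoy 1: 95.061 kPa = 950.610 hPa.
buoy 3: 14.192 psi = 978.504 hPa.
Spread: 978.504 − 950.610 = 27.9 hPa.

27.9 hPa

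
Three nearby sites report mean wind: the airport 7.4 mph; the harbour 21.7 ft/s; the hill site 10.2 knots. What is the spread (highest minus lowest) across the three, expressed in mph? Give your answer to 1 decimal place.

the harbour: 21.7 ft/s = 14.795 mph.
the hill site: 10.2 kt = 11.738 mph.
Spread: 14.795 − 7.400 = 7.4 mph.

7.4 mph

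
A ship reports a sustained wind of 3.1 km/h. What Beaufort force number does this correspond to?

Beaufort force 1

3.1 km/h = 0.9 m/s, which is Beaufort 1 (light air, 0.3–1.5 m/s).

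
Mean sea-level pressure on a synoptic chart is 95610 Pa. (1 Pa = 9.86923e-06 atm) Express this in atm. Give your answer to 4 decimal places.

1 Pa = 9.86923e-06 atm, so 95610 × 9.86923e-06 = 0.9436 atm.

0.9436 atm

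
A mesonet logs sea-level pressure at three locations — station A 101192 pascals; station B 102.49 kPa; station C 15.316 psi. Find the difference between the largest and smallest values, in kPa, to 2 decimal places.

4.41 kPa

station A: 101192 Pa = 101.1920 kPa.
station C: 15.316 psi = 105.6001 kPa.
Spread: 105.6001 − 101.1920 = 4.41 kPa.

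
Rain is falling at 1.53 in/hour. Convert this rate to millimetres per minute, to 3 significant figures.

0.648 mm/minute

1.53 in/hour × 25.4 mm/in × 0.0166667 hour/minute = 0.648 mm/minute.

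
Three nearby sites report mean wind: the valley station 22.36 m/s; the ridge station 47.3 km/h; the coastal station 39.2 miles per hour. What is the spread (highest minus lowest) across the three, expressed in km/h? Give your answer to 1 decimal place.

the valley station: 22.36 m/s = 80.496 km/h.
the coastal station: 39.2 mph = 63.086 km/h.
Spread: 80.496 − 47.300 = 33.2 km/h.

33.2 km/h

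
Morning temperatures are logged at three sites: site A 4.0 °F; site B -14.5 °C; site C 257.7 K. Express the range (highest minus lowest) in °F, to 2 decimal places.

site A: 4.0 °F = -15.556 °C.
site C: 257.7 K = -15.450 °C.
Spread: (-14.500) − (-15.556) = 1.056 °C = 1.90 °F.

1.90 °F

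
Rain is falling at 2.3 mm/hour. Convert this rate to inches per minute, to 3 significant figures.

0.00151 in/minute

2.3 mm/hour × 0.0393701 in/mm × 0.0166667 hour/minute = 0.00151 in/minute.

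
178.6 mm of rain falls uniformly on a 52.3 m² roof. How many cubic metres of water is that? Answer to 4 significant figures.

9.341 cubic metres

1 mm over 1 m² is 1 L, so volume = 178.6 × 52.3 = 9340.78 L = 9.341 m³.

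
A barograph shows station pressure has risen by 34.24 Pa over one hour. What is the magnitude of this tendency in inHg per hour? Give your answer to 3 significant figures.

0.0101 inHg per hour

34.24 Pa / 1 h × 0.0002953 inHg/Pa = 0.0101 inHg/h.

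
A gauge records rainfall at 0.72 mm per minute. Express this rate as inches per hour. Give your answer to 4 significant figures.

1.701 in/hour

0.72 mm/minute × 0.0393701 in/mm × 60 minute/hour = 1.701 in/hour.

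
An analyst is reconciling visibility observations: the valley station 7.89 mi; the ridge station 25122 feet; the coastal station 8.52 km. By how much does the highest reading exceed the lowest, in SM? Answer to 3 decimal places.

the ridge station: 25122 ft = 4.75795 SM.
the coastal station: 8.52 km = 5.29408 SM.
Spread: 7.89000 − 4.75795 = 3.132 SM.

3.132 SM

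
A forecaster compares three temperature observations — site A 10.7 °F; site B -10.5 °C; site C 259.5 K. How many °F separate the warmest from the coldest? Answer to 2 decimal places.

site A: 10.7 °F = -11.833 °C.
site C: 259.5 K = -13.650 °C.
Spread: (-10.500) − (-13.650) = 3.150 °C = 5.67 °F.

5.67 °F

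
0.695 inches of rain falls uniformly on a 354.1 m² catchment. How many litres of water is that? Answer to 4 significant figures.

6251 litres

Depth: 0.695 in × 25.4 = 17.653 mm.
1 mm over 1 m² is 1 L, so volume = 17.653 × 354.1 = 6250.9273 L ≈ 6251 L.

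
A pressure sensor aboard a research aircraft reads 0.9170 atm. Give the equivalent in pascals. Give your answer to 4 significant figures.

92920 Pa

1 atm = 101325 Pa, so 0.9170 × 101325 = 92920 Pa.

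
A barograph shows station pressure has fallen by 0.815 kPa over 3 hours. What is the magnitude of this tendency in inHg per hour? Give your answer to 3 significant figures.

0.0802 inHg per hour

0.815 kPa / 3 h × 0.2953 inHg/kPa = 0.0802 inHg/h.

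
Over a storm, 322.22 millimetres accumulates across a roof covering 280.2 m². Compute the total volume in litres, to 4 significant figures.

90290 litres

1 mm over 1 m² is 1 L, so volume = 322.22 × 280.2 = 90286.044 L ≈ 90290 L.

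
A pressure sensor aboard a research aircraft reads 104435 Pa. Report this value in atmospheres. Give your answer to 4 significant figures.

1 Pa = 9.86923e-06 atm, so 104435 × 9.86923e-06 = 1.031 atm.

1.031 atm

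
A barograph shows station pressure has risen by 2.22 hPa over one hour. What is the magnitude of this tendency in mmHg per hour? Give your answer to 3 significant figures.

2.22 hPa / 1 h × 0.750062 mmHg/hPa = 1.67 mmHg/h.

1.67 mmHg per hour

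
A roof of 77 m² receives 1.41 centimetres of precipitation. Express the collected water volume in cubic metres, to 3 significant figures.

1.09 cubic metres

Depth: 1.41 cm × 10 = 14.1 mm.
1 mm over 1 m² is 1 L, so volume = 14.1 × 77 = 1085.7 L = 1.09 m³.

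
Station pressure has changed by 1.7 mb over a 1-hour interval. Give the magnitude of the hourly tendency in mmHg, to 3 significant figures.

1.7 mb / 1 h × 0.750062 mmHg/mb = 1.28 mmHg/h.

1.28 mmHg per hour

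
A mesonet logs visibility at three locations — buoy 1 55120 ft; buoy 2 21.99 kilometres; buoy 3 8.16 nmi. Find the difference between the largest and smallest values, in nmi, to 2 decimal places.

buoy 1: 55120 ft = 9.0716 nmi.
buoy 2: 21.99 km = 11.8737 nmi.
Spread: 11.8737 − 8.1600 = 3.71 nmi.

3.71 nmi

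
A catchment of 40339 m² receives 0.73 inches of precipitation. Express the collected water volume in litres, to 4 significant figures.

Depth: 0.73 in × 25.4 = 18.542 mm.
1 mm over 1 m² is 1 L, so volume = 18.542 × 40339 = 747965.74 L ≈ 748000 L.

748000 litres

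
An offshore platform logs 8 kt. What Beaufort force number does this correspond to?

Beaufort force 3

8 kt lies in the Beaufort 3 band (gentle breeze, 7–10 kt).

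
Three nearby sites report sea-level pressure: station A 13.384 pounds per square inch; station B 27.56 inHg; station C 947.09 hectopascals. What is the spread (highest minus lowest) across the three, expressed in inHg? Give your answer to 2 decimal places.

0.72 inHg

station A: 13.384 psi = 27.2501 inHg.
station C: 947.09 hPa = 27.9675 inHg.
Spread: 27.9675 − 27.2501 = 0.72 inHg.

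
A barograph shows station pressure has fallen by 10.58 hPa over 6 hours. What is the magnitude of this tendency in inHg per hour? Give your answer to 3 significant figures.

0.0521 inHg per hour

10.58 hPa / 6 h × 0.02953 inHg/hPa = 0.0521 inHg/h.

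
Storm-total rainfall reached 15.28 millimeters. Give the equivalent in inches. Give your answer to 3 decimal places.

0.602 in

1 mm = 0.0393701 in, so 15.28 × 0.0393701 = 0.602 in.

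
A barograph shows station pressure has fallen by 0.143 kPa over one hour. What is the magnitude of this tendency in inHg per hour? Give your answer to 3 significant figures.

0.0422 inHg per hour

0.143 kPa / 1 h × 0.2953 inHg/kPa = 0.0422 inHg/h.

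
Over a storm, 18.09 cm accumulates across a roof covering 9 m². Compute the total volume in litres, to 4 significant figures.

Depth: 18.09 cm × 10 = 180.9 mm.
1 mm over 1 m² is 1 L, so volume = 180.9 × 9 = 1628.1 L ≈ 1628 L.

1628 litres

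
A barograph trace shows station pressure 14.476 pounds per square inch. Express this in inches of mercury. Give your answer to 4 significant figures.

1 psi = 2.03602 inHg, so 14.476 × 2.03602 = 29.47 inHg.

29.47 inHg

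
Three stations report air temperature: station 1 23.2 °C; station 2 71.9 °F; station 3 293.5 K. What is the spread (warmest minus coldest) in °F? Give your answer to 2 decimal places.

station 2: 71.9 °F = 22.167 °C.
station 3: 293.5 K = 20.350 °C.
Spread: 23.200 − 20.350 = 2.850 °C = 5.13 °F.

5.13 °F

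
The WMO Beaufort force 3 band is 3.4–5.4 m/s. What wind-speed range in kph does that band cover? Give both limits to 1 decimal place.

12.2 to 19.4 km/h

3.4–5.4 m/s × 3.6 = 12.2–19.4 km/h.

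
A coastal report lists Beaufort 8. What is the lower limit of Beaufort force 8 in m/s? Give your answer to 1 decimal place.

Beaufort 8 (gale) spans 17.2–20.7 m/s.

17.2 m/s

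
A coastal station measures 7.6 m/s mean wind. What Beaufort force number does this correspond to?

7.6 m/s lies in the Beaufort 4 band (moderate breeze, 5.5–7.9 m/s).

Beaufort force 4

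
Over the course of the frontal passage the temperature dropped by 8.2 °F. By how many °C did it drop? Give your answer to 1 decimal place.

4.6 °C

Converting a difference, only the 9/5 scale factor applies: Δ°C = 8.2 × 0.5556 = 4.6 °C.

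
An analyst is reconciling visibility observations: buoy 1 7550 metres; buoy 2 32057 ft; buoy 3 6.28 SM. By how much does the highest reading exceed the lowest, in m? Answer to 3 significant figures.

2560 m

buoy 2: 32057 ft = 9770.97 m.
buoy 3: 6.28 SM = 10106.68 m.
Spread: 10106.68 − 7550.00 = 2560 m.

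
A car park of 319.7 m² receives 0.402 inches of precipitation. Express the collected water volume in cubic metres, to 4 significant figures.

Depth: 0.402 in × 25.4 = 10.2108 mm.
1 mm over 1 m² is 1 L, so volume = 10.2108 × 319.7 = 3264.3928 L = 3.264 m³.

3.264 cubic metres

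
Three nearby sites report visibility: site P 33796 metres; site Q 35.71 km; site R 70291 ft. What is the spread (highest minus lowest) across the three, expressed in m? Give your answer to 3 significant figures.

14300 m

site Q: 35.71 km = 35710.00 m.
site R: 70291 ft = 21424.70 m.
Spread: 35710.00 − 21424.70 = 14300 m.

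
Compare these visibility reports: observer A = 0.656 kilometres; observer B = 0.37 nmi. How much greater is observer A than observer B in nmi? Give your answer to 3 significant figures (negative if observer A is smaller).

-0.0158 nmi

observer A: 0.656 km = 0.354212 nmi.
Difference: 0.354212 − 0.370000 = -0.0158 nmi.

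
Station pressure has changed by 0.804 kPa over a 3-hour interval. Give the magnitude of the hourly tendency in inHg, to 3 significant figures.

0.804 kPa / 3 h × 0.2953 inHg/kPa = 0.0791 inHg/h.

0.0791 inHg per hour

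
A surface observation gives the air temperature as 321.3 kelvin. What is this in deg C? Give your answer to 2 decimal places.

48.15 °C

°C = 321.3 − 273.15 = 48.15 °C.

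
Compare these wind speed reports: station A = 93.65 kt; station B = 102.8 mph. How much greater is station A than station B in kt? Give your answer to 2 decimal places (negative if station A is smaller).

station B: 102.8 mph = 89.3308 kt.
Difference: 93.6500 − 89.3308 = 4.32 kt.

4.32 kt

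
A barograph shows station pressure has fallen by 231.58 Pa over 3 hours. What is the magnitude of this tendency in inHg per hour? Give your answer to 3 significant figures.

231.58 Pa / 3 h × 0.0002953 inHg/Pa = 0.0228 inHg/h.

0.0228 inHg per hour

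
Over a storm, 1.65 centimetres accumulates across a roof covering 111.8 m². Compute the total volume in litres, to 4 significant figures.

Depth: 1.65 cm × 10 = 16.5 mm.
1 mm over 1 m² is 1 L, so volume = 16.5 × 111.8 = 1844.7 L ≈ 1845 L.

1845 litres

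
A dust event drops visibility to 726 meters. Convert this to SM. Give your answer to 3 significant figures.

1 m = 0.000621371 SM, so 726 × 0.000621371 = 0.451 SM.

0.451 SM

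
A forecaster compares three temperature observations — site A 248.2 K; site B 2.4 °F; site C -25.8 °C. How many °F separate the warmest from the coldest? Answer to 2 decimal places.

site A: 248.2 K = -24.950 °C.
site B: 2.4 °F = -16.444 °C.
Spread: (-16.444) − (-25.800) = 9.356 °C = 16.84 °F.

16.84 °F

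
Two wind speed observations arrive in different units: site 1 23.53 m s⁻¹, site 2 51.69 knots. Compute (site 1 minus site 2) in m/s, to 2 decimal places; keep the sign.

-3.06 m/s

site 2: 51.69 kt = 26.5916 m/s.
Difference: 23.5300 − 26.5916 = -3.06 m/s.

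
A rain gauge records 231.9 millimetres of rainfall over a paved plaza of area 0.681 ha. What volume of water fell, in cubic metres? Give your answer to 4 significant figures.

Area: 0.681 ha = 6810 m².
1 mm over 1 m² is 1 L, so volume = 231.9 × 6810 = 1579239 L = 1579 m³.

1579 cubic metres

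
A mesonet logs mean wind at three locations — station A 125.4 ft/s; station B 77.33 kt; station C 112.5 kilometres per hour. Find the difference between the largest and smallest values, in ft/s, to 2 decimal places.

27.99 ft/s

station B: 77.33 kt = 130.5183 ft/s.
station C: 112.5 km/h = 102.5262 ft/s.
Spread: 130.5183 − 102.5262 = 27.99 ft/s.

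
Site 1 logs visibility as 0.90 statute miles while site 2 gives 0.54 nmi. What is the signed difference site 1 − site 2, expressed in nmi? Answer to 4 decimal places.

0.2421 nmi

site 1: 0.90 SM = 0.782079 nmi.
Difference: 0.782079 − 0.540000 = 0.2421 nmi.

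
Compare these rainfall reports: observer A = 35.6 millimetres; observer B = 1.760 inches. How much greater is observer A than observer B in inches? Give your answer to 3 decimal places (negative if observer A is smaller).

observer A: 35.6 mm = 1.40157 in.
Difference: 1.40157 − 1.76000 = -0.358 in.

-0.358 in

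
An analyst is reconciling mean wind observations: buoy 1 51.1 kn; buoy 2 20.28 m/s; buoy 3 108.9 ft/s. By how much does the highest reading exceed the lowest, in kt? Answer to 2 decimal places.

buoy 2: 20.28 m/s = 39.4212 kt.
buoy 3: 108.9 ft/s = 64.5215 kt.
Spread: 64.5215 − 39.4212 = 25.10 kt.

25.10 kt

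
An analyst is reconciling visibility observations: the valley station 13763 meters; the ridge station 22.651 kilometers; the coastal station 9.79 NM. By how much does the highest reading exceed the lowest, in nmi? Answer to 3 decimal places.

the valley station: 13763 m = 7.43143 nmi.
the ridge station: 22.651 km = 12.23056 nmi.
Spread: 12.23056 − 7.43143 = 4.799 nmi.

4.799 nmi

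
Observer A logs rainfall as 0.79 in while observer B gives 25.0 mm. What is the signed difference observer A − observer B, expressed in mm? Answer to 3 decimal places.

-4.934 mm

observer A: 0.79 in = 20.06600 mm.
Difference: 20.06600 − 25.00000 = -4.934 mm.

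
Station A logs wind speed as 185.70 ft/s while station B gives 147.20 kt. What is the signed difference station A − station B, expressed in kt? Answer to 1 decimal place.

-37.2 kt

station A: 185.70 ft/s = 110.024 kt.
Difference: 110.024 − 147.200 = -37.2 kt.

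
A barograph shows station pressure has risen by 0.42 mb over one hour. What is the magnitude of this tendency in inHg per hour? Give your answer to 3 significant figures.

0.42 mb / 1 h × 0.02953 inHg/mb = 0.0124 inHg/h.

0.0124 inHg per hour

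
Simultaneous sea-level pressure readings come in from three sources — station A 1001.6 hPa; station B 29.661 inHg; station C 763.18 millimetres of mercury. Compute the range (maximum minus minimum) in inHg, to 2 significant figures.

station A: 1001.6 hPa = 29.5772 inHg.
station C: 763.18 mmHg = 30.0465 inHg.
Spread: 30.0465 − 29.5772 = 0.47 inHg.

0.47 inHg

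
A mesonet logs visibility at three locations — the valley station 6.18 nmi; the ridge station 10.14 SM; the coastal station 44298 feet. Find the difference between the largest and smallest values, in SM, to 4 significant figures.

the valley station: 6.18 nmi = 7.11182 SM.
the coastal station: 44298 ft = 8.38977 SM.
Spread: 10.14000 − 7.11182 = 3.028 SM.

3.028 SM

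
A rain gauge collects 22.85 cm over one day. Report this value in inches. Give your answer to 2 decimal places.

1 cm = 0.393701 in, so 22.85 × 0.393701 = 9.00 in.

9.00 in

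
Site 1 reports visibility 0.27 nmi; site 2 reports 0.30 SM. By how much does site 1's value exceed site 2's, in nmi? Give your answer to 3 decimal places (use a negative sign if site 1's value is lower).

0.009 nmi

site 2: 0.30 SM = 0.26069 nmi.
Difference: 0.27000 − 0.26069 = 0.009 nmi.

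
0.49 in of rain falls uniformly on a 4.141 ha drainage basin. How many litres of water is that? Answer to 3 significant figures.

Depth: 0.49 in × 25.4 = 12.446 mm.
Area: 4.141 ha = 41410 m².
1 mm over 1 m² is 1 L, so volume = 12.446 × 41410 = 515388.86 L ≈ 515000 L.

515000 litres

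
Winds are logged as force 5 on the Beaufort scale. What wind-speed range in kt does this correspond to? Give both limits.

Beaufort 5 (fresh breeze) spans 17–21 knots.

17 to 21 kt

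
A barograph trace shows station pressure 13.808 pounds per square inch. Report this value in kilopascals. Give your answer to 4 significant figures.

95.20 kPa

1 psi = 6.89476 kPa, so 13.808 × 6.89476 = 95.20 kPa.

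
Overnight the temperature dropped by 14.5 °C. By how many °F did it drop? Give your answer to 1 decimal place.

26.1 °F

For a temperature change the 32° offset cancels: Δ°F = 14.5 × 1.8 = 26.1 °F.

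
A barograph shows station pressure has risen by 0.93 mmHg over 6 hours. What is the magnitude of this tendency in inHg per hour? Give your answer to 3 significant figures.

0.93 mmHg / 6 h × 0.0393701 inHg/mmHg = 0.00610 inHg/h.

0.00610 inHg per hour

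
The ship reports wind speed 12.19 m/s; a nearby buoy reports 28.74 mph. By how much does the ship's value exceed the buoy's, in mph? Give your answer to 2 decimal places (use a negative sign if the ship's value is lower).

the ship: 12.19 m/s = 27.2683 mph.
Difference: 27.2683 − 28.7400 = -1.47 mph.

-1.47 mph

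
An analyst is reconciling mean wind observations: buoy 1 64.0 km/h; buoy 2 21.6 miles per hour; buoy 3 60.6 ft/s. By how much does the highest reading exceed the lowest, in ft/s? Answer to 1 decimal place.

28.9 ft/s

buoy 1: 64.0 km/h = 58.326 ft/s.
buoy 2: 21.6 mph = 31.680 ft/s.
Spread: 60.600 − 31.680 = 28.9 ft/s.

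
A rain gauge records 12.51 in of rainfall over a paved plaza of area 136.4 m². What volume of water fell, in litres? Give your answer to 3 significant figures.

Depth: 12.51 in × 25.4 = 317.754 mm.
1 mm over 1 m² is 1 L, so volume = 317.754 × 136.4 = 43341.646 L ≈ 43300 L.

43300 litres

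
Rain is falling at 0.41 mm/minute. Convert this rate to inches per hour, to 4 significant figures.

0.9685 in/hour

0.41 mm/minute × 0.0393701 in/mm × 60 minute/hour = 0.9685 in/hour.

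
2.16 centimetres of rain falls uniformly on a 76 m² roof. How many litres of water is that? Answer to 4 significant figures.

Depth: 2.16 cm × 10 = 21.6 mm.
1 mm over 1 m² is 1 L, so volume = 21.6 × 76 = 1641.6 L ≈ 1642 L.

1642 litres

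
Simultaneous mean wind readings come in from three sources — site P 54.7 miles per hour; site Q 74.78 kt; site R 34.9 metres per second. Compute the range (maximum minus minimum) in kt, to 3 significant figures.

site P: 54.7 mph = 47.533 kt.
site R: 34.9 m/s = 67.840 kt.
Spread: 74.780 − 47.533 = 27.2 kt.

27.2 kt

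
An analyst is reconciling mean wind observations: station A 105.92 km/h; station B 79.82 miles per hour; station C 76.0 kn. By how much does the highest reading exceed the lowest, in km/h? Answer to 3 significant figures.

station B: 79.82 mph = 128.458 km/h.
station C: 76.0 kt = 140.752 km/h.
Spread: 140.752 − 105.920 = 34.8 km/h.

34.8 km/h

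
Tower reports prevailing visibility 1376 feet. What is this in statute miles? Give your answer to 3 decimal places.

0.261 SM

1 ft = 0.000189394 SM, so 1376 × 0.000189394 = 0.261 SM.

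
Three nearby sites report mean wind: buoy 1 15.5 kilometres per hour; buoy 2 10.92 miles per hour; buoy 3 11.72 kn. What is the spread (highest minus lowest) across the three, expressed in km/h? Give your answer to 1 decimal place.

buoy 2: 10.92 mph = 17.574 km/h.
buoy 3: 11.72 kt = 21.705 km/h.
Spread: 21.705 − 15.500 = 6.2 km/h.

6.2 km/h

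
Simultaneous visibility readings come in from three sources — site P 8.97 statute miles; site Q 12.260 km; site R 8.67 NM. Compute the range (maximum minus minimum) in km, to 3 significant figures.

3.80 km

site P: 8.97 SM = 14.4358 km.
site R: 8.67 nmi = 16.0568 km.
Spread: 16.0568 − 12.2600 = 3.80 km.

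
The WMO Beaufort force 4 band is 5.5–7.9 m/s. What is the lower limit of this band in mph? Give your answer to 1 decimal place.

12.3 mph

5.5–7.9 m/s × 2.237 = 12.3–17.7 mph.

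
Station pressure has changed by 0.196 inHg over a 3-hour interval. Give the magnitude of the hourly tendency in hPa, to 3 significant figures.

2.21 hPa per hour

0.196 inHg / 3 h × 33.8639 hPa/inHg = 2.21 hPa/h.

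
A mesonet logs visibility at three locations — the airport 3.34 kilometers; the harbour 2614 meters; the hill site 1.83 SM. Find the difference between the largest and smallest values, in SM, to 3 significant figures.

the airport: 3.34 km = 2.07538 SM.
the harbour: 2614 m = 1.62426 SM.
Spread: 2.07538 − 1.62426 = 0.451 SM.

0.451 SM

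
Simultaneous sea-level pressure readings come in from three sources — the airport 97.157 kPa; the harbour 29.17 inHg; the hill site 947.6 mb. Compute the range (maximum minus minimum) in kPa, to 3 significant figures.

the harbour: 29.17 inHg = 98.7810 kPa.
the hill site: 947.6 mb = 94.7600 kPa.
Spread: 98.7810 − 94.7600 = 4.02 kPa.

4.02 kPa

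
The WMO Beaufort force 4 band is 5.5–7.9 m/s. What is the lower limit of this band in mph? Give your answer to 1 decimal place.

5.5–7.9 m/s × 2.237 = 12.3–17.7 mph.

12.3 mph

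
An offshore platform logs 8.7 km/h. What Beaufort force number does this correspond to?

8.7 km/h = 2.4 m/s, which is Beaufort 2 (light breeze, 1.6–3.3 m/s).

Beaufort force 2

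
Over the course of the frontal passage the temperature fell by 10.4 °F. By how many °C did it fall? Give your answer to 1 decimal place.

For a temperature change the 32° offset cancels: Δ°C = 10.4 × 0.5556 = 5.8 °C.

5.8 °C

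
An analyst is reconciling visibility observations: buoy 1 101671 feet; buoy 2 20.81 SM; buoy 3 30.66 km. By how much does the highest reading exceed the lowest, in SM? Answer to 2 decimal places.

buoy 1: 101671 ft = 19.2559 SM.
buoy 3: 30.66 km = 19.0512 SM.
Spread: 20.8100 − 19.0512 = 1.76 SM.

1.76 SM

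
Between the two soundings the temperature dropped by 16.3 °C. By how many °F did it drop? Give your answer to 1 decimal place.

A change of 1 °C equals a change of 1.8 °F: Δ°F = 16.3 × 1.8 = 29.3 °F.

29.3 °F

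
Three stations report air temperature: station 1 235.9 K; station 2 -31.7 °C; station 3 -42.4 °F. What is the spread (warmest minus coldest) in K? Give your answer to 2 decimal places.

station 1: 235.9 K = -37.250 °C.
station 3: -42.4 °F = -41.333 °C.
Spread: (-31.700) − (-41.333) = 9.633 °C.

9.63 K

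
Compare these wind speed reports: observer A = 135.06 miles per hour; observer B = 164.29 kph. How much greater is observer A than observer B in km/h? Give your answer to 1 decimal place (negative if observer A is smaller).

53.1 km/h

observer A: 135.06 mph = 217.358 km/h.
Difference: 217.358 − 164.290 = 53.1 km/h.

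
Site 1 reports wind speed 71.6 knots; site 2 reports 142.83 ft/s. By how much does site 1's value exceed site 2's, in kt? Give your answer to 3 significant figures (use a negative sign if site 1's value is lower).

site 2: 142.83 ft/s = 84.624 kt.
Difference: 71.600 − 84.624 = -13.0 kt.

-13.0 kt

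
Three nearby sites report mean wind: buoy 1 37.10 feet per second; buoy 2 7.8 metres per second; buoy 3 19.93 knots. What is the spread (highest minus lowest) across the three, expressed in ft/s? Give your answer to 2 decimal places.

buoy 2: 7.8 m/s = 25.5906 ft/s.
buoy 3: 19.93 kt = 33.6381 ft/s.
Spread: 37.1000 − 25.5906 = 11.51 ft/s.

11.51 ft/s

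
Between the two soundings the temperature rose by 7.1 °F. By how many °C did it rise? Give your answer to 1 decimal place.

3.9 °C

Converting a difference, only the 9/5 scale factor applies: Δ°C = 7.1 × 0.5556 = 3.9 °C.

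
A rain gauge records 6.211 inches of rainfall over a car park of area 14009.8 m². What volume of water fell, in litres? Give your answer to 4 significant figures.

2210000 litres

Depth: 6.211 in × 25.4 = 157.7594 mm.
1 mm over 1 m² is 1 L, so volume = 157.7594 × 14009.8 = 2210177.6 L ≈ 2210000 L.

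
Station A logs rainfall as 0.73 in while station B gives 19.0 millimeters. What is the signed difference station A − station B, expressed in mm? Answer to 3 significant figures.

station A: 0.73 in = 18.54200 mm.
Difference: 18.54200 − 19.00000 = -0.458 mm.

-0.458 mm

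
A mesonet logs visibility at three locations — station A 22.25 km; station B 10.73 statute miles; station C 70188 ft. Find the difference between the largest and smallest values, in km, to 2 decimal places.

4.98 km

station B: 10.73 SM = 17.2683 km.
station C: 70188 ft = 21.3933 km.
Spread: 22.2500 − 17.2683 = 4.98 km.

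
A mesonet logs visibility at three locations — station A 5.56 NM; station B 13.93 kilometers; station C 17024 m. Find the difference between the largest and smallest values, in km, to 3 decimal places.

station A: 5.56 nmi = 10.29712 km.
station C: 17024 m = 17.02400 km.
Spread: 17.02400 − 10.29712 = 6.727 km.

6.727 km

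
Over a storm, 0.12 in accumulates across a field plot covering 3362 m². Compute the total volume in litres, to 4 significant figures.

Depth: 0.12 in × 25.4 = 3.048 mm.
1 mm over 1 m² is 1 L, so volume = 3.048 × 3362 = 10247.376 L ≈ 10250 L.

10250 litres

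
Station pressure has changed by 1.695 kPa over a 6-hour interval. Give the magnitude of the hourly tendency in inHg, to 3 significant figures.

0.0834 inHg per hour

1.695 kPa / 6 h × 0.2953 inHg/kPa = 0.0834 inHg/h.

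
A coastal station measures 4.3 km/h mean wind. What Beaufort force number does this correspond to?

4.3 km/h = 1.2 m/s, which is Beaufort 1 (light air, 0.3–1.5 m/s).

Beaufort force 1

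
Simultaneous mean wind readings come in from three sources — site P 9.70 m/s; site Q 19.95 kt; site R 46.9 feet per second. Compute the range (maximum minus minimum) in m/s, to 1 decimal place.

site Q: 19.95 kt = 10.263 m/s.
site R: 46.9 ft/s = 14.295 m/s.
Spread: 14.295 − 9.700 = 4.6 m/s.

4.6 m/s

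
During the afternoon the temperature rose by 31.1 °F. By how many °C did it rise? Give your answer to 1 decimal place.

A change of 1 °C equals a change of 1.8 °F: Δ°C = 31.1 × 0.5556 = 17.3 °C.

17.3 °C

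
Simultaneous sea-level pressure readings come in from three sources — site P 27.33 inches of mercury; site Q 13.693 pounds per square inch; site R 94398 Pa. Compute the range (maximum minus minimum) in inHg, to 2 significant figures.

0.55 inHg

site Q: 13.693 psi = 27.8792 inHg.
site R: 94398 Pa = 27.8757 inHg.
Spread: 27.8792 − 27.3300 = 0.55 inHg.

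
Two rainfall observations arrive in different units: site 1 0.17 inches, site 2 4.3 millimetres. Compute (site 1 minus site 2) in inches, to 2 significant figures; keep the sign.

site 2: 4.3 mm = 0.1692913 in.
Difference: 0.1700000 − 0.1692913 = 0.00071 in.

0.00071 in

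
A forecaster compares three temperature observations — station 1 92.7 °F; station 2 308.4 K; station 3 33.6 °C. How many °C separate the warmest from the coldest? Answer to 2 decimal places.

1.65 °C

station 1: 92.7 °F = 33.722 °C.
station 2: 308.4 K = 35.250 °C.
Spread: 35.250 − 33.600 = 1.650 °C.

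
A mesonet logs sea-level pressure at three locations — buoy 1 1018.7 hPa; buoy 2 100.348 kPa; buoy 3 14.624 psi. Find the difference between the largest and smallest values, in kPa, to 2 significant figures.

1.5 kPa

buoy 1: 1018.7 hPa = 101.870 kPa.
buoy 3: 14.624 psi = 100.829 kPa.
Spread: 101.870 − 100.348 = 1.5 kPa.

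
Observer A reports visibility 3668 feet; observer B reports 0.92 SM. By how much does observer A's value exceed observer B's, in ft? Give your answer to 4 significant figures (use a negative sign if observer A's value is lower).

-1190 ft

observer B: 0.92 SM = 4857.60 ft.
Difference: 3668.00 − 4857.60 = -1190 ft.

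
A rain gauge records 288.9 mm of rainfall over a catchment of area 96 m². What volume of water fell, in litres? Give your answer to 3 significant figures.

27700 litres

1 mm over 1 m² is 1 L, so volume = 288.9 × 96 = 27734.4 L ≈ 27700 L.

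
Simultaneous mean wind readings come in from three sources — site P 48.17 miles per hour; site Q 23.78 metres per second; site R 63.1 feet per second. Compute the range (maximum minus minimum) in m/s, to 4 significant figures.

4.547 m/s

site P: 48.17 mph = 21.53392 m/s.
site R: 63.1 ft/s = 19.23288 m/s.
Spread: 23.78000 − 19.23288 = 4.547 m/s.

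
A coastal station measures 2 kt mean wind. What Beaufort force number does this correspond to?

Beaufort force 1

2 kt lies in the Beaufort 1 band (light air, 1–3 kt).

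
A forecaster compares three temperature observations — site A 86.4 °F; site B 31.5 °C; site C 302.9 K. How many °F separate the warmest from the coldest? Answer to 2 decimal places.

site A: 86.4 °F = 30.222 °C.
site C: 302.9 K = 29.750 °C.
Spread: 31.500 − 29.750 = 1.750 °C = 3.15 °F.

3.15 °F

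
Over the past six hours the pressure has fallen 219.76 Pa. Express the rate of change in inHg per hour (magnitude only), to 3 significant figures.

0.0108 inHg per hour

219.76 Pa / 6 h × 0.0002953 inHg/Pa = 0.0108 inHg/h.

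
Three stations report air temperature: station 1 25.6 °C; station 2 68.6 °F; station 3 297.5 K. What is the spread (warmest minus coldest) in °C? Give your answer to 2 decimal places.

station 2: 68.6 °F = 20.333 °C.
station 3: 297.5 K = 24.350 °C.
Spread: 25.600 − 20.333 = 5.267 °C.

5.27 °C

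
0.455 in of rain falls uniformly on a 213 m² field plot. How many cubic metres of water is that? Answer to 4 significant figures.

Depth: 0.455 in × 25.4 = 11.557 mm.
1 mm over 1 m² is 1 L, so volume = 11.557 × 213 = 2461.641 L = 2.462 m³.

2.462 cubic metres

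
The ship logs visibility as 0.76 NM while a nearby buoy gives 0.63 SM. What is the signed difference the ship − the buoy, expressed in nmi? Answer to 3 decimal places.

the buoy: 0.63 SM = 0.54746 nmi.
Difference: 0.76000 − 0.54746 = 0.213 nmi.

0.213 nmi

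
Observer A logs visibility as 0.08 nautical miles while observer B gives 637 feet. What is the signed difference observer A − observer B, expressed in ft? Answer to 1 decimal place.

-150.9 ft

observer A: 0.08 nmi = 486.089 ft.
Difference: 486.089 − 637.000 = -150.9 ft.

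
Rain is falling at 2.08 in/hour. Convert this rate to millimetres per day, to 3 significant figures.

2.08 in/hour × 25.4 mm/in × 24 hour/day = 1270 mm/day.

1270 mm/day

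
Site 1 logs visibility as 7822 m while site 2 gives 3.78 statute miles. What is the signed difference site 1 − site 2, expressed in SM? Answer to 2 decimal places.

site 1: 7822 m = 4.8604 SM.
Difference: 4.8604 − 3.7800 = 1.08 SM.

1.08 SM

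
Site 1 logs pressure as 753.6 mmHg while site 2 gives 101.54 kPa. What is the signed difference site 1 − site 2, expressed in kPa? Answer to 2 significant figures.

-1.1 kPa

site 1: 753.6 mmHg = 100.472 kPa.
Difference: 100.472 − 101.540 = -1.1 kPa.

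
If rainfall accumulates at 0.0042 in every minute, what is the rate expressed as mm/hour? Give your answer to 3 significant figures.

0.0042 in/minute × 25.4 mm/in × 60 minute/hour = 6.40 mm/hour.

6.40 mm/hour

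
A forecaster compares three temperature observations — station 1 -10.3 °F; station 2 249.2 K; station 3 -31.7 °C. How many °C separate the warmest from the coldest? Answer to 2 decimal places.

station 1: -10.3 °F = -23.500 °C.
station 2: 249.2 K = -23.950 °C.
Spread: (-23.500) − (-31.700) = 8.200 °C.

8.20 °C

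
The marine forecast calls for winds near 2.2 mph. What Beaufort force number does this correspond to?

Beaufort force 1

2.2 mph = 1.0 m/s, which is Beaufort 1 (light air, 0.3–1.5 m/s).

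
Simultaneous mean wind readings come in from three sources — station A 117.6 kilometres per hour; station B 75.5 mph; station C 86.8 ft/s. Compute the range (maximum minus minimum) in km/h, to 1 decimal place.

station B: 75.5 mph = 121.505 km/h.
station C: 86.8 ft/s = 95.244 km/h.
Spread: 121.505 − 95.244 = 26.3 km/h.

26.3 km/h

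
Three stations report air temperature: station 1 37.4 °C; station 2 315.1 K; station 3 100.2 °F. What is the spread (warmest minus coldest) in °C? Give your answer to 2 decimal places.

4.55 °C

station 2: 315.1 K = 41.950 °C.
station 3: 100.2 °F = 37.889 °C.
Spread: 41.950 − 37.400 = 4.550 °C.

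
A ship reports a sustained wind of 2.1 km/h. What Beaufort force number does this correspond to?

Beaufort force 1

2.1 km/h = 0.6 m/s, which is Beaufort 1 (light air, 0.3–1.5 m/s).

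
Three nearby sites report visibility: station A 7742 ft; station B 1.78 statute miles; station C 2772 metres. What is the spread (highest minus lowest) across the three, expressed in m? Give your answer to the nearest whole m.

505 m

station A: 7742 ft = 2359.76 m.
station B: 1.78 SM = 2864.63 m.
Spread: 2864.63 − 2359.76 = 505 m.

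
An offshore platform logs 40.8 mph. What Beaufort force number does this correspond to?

Beaufort force 8

40.8 mph = 18.2 m/s, which is Beaufort 8 (gale, 17.2–20.7 m/s).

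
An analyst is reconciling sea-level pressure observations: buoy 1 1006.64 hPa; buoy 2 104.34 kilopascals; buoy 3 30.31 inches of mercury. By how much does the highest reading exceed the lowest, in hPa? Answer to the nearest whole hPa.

37 hPa

buoy 2: 104.34 kPa = 1043.40 hPa.
buoy 3: 30.31 inHg = 1026.41 hPa.
Spread: 1043.40 − 1006.64 = 37 hPa.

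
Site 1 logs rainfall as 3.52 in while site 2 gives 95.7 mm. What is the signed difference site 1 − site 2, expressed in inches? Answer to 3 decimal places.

site 2: 95.7 mm = 3.76772 in.
Difference: 3.52000 − 3.76772 = -0.248 in.

-0.248 in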